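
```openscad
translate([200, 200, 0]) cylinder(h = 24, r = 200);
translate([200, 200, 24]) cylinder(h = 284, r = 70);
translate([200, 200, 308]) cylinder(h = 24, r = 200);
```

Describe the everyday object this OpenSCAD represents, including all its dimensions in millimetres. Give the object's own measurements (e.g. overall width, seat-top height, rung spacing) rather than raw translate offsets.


A spool: two coaxial disc flanges of radius 200 mm and thickness 24 mm, joined by a core cylinder of radius 70 mm and height 284 mm. The lower flange rests on z = 0 and the three cylinders share a vertical axis.


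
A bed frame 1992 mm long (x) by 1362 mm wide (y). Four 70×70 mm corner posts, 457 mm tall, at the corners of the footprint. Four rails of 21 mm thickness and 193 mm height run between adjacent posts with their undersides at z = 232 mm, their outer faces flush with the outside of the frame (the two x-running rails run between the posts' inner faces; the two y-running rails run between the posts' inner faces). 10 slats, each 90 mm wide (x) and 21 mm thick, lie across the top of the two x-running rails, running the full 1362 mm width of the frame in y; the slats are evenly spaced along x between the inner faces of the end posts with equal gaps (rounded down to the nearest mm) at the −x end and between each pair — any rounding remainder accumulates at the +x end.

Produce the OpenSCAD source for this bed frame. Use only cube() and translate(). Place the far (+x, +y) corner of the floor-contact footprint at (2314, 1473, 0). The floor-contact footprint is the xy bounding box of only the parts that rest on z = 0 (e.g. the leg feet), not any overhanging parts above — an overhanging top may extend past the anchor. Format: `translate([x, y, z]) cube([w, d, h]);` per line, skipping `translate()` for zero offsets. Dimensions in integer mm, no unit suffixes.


translate([322, 111, 0]) cube([70, 70, 457]);
translate([322, 1403, 0]) cube([70, 70, 457]);
translate([2244, 111, 0]) cube([70, 70, 457]);
translate([2244, 1403, 0]) cube([70, 70, 457]);
translate([392, 111, 232]) cube([1852, 21, 193]);
translate([392, 1452, 232]) cube([1852, 21, 193]);
translate([322, 181, 232]) cube([21, 1222, 193]);
translate([2293, 181, 232]) cube([21, 1222, 193]);
translate([478, 111, 425]) cube([90, 1362, 21]);
translate([654, 111, 425]) cube([90, 1362, 21]);
translate([830, 111, 425]) cube([90, 1362, 21]);
translate([1006, 111, 425]) cube([90, 1362, 21]);
translate([1182, 111, 425]) cube([90, 1362, 21]);
translate([1358, 111, 425]) cube([90, 1362, 21]);
translate([1534, 111, 425]) cube([90, 1362, 21]);
translate([1710, 111, 425]) cube([90, 1362, 21]);
translate([1886, 111, 425]) cube([90, 1362, 21]);
translate([2062, 111, 425]) cube([90, 1362, 21]);


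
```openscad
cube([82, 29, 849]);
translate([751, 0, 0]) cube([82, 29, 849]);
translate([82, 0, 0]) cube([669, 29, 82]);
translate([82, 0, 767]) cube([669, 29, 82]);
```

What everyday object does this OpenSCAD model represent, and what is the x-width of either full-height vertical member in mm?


A picture frame. The border width is 82 mm.

Four thin pieces enclosing a rectangular opening — a picture frame. The two full-height stiles are 849 mm tall; the top rail sits at z = 767 and is 82 mm tall, so the border above the opening is 849 − 767 = 82 mm, matching the stile x-width.


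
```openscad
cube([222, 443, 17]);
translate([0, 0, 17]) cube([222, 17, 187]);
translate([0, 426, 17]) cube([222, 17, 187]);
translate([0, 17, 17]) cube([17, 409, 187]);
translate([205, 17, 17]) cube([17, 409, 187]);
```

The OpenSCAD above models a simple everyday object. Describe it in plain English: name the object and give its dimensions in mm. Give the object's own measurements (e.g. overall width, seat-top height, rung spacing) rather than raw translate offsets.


An open-topped rectangular box: outside dimensions 222×443×204 mm, with a uniform wall and base thickness of 17 mm. The base is a full 222×443 slab on the floor; four walls sit on top of the base. The front and back walls (the −y and +y sides) span the full width; the two side walls fit between them.


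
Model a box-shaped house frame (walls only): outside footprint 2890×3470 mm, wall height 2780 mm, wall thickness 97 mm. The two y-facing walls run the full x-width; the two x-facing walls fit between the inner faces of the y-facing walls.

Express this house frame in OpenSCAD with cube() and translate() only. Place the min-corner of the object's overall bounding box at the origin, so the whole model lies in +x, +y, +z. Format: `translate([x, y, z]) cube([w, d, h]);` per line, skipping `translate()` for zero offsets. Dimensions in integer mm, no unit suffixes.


cube([2890, 97, 2780]);
translate([0, 3373, 0]) cube([2890, 97, 2780]);
translate([0, 97, 0]) cube([97, 3276, 2780]);
translate([2793, 97, 0]) cube([97, 3276, 2780]);


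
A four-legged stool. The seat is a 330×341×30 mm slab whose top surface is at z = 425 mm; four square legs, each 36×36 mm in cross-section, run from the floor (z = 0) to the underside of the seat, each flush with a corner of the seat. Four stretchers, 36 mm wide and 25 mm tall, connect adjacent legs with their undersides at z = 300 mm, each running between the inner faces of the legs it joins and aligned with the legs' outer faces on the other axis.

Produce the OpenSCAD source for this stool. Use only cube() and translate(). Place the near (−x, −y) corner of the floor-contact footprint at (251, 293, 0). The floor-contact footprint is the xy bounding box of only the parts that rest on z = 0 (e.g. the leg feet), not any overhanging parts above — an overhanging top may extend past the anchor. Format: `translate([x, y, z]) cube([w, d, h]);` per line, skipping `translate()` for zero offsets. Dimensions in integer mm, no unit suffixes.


translate([251, 293, 395]) cube([330, 341, 30]);
translate([251, 293, 0]) cube([36, 36, 395]);
translate([545, 293, 0]) cube([36, 36, 395]);
translate([251, 598, 0]) cube([36, 36, 395]);
translate([545, 598, 0]) cube([36, 36, 395]);
translate([287, 293, 300]) cube([258, 36, 25]);
translate([287, 598, 300]) cube([258, 36, 25]);
translate([251, 329, 300]) cube([36, 269, 25]);
translate([545, 329, 300]) cube([36, 269, 25]);


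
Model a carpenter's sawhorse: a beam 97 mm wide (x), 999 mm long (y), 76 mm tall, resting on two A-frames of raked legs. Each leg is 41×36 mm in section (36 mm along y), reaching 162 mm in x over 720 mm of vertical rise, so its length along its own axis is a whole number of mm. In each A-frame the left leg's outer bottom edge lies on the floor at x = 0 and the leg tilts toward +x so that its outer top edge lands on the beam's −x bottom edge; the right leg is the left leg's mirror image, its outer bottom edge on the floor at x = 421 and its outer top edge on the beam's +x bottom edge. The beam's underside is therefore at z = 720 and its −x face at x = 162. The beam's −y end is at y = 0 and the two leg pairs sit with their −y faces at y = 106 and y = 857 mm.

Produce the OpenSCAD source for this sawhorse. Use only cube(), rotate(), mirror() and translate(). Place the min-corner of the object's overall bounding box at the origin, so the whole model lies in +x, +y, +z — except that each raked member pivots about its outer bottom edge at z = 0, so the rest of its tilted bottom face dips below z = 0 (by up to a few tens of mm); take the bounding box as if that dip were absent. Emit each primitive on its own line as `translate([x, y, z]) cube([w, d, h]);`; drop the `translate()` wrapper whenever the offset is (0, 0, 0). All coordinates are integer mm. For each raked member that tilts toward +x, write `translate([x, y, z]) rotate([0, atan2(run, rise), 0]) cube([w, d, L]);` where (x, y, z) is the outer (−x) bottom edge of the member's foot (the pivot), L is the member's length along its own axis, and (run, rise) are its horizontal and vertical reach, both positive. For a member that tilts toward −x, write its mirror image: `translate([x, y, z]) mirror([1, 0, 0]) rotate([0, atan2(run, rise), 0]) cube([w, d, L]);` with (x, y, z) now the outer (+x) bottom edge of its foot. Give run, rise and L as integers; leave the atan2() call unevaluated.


// leg length = √(162² + 720²) = 738
// right-leg outer foot x = 2·162 + 97 = 421
// beam min-corner = (162, 0, 720)
translate([162, 0, 720]) cube([97, 999, 76]);
translate([0, 106, 0]) rotate([0, atan2(162, 720), 0]) cube([41, 36, 738]);
translate([421, 106, 0]) mirror([1, 0, 0]) rotate([0, atan2(162, 720), 0]) cube([41, 36, 738]);
translate([0, 857, 0]) rotate([0, atan2(162, 720), 0]) cube([41, 36, 738]);
translate([421, 857, 0]) mirror([1, 0, 0]) rotate([0, atan2(162, 720), 0]) cube([41, 36, 738]);


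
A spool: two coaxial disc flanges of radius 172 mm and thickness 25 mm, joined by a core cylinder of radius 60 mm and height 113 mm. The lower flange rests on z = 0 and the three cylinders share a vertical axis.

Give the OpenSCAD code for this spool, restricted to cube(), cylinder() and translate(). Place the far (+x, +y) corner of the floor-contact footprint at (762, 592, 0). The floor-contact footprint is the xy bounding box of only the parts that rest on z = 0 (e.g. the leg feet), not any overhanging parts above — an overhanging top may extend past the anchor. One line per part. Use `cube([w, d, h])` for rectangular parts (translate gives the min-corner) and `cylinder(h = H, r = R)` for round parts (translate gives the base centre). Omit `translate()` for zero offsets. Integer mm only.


translate([590, 420, 0]) cylinder(h = 25, r = 172);
translate([590, 420, 25]) cylinder(h = 113, r = 60);
translate([590, 420, 138]) cylinder(h = 25, r = 172);


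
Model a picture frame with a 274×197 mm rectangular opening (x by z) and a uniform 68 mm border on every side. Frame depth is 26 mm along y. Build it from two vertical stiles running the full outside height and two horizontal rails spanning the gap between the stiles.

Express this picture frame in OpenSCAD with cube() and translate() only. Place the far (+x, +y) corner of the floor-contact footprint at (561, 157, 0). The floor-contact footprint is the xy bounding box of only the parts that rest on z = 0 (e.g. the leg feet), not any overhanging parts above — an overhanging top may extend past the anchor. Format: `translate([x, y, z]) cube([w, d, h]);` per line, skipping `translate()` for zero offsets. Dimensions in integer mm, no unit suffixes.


translate([151, 131, 0]) cube([68, 26, 333]);
translate([493, 131, 0]) cube([68, 26, 333]);
translate([219, 131, 0]) cube([274, 26, 68]);
translate([219, 131, 265]) cube([274, 26, 68]);


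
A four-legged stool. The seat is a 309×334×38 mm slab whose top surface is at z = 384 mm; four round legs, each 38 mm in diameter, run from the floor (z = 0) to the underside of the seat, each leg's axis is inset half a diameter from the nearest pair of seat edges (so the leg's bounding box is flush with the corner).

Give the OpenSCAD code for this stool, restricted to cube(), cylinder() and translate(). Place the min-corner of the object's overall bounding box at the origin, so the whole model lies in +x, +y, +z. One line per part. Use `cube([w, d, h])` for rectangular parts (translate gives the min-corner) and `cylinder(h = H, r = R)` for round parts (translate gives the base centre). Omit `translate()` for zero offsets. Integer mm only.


translate([0, 0, 346]) cube([309, 334, 38]);
translate([19, 19, 0]) cylinder(h = 346, r = 19);
translate([290, 19, 0]) cylinder(h = 346, r = 19);
translate([19, 315, 0]) cylinder(h = 346, r = 19);
translate([290, 315, 0]) cylinder(h = 346, r = 19);


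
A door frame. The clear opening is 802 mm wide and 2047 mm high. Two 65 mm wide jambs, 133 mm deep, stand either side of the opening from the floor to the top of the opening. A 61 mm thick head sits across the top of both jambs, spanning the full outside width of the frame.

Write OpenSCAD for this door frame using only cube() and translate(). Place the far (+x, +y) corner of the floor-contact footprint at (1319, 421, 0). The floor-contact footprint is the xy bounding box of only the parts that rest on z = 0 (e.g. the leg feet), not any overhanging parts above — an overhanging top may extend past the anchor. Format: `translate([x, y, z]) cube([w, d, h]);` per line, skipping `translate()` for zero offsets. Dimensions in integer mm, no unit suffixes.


translate([387, 288, 0]) cube([65, 133, 2047]);
translate([1254, 288, 0]) cube([65, 133, 2047]);
translate([387, 288, 2047]) cube([932, 133, 61]);


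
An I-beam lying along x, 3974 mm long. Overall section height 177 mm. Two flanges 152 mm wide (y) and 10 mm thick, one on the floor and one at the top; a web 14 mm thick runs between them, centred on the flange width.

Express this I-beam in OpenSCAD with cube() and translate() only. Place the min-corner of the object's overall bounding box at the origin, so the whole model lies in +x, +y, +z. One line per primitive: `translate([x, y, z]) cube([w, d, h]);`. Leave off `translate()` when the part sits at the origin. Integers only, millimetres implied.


cube([3974, 152, 10]);
translate([0, 69, 10]) cube([3974, 14, 157]);
translate([0, 0, 167]) cube([3974, 152, 10]);


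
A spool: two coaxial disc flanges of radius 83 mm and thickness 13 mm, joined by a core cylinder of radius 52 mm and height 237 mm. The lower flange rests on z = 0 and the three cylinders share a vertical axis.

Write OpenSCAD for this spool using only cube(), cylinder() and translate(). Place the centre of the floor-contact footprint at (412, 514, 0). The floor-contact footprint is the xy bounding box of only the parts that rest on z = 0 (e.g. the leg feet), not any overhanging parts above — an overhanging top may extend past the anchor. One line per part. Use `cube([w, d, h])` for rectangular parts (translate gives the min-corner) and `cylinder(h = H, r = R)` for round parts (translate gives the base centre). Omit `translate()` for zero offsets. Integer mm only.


translate([412, 514, 0]) cylinder(h = 13, r = 83);
translate([412, 514, 13]) cylinder(h = 237, r = 52);
translate([412, 514, 250]) cylinder(h = 13, r = 83);


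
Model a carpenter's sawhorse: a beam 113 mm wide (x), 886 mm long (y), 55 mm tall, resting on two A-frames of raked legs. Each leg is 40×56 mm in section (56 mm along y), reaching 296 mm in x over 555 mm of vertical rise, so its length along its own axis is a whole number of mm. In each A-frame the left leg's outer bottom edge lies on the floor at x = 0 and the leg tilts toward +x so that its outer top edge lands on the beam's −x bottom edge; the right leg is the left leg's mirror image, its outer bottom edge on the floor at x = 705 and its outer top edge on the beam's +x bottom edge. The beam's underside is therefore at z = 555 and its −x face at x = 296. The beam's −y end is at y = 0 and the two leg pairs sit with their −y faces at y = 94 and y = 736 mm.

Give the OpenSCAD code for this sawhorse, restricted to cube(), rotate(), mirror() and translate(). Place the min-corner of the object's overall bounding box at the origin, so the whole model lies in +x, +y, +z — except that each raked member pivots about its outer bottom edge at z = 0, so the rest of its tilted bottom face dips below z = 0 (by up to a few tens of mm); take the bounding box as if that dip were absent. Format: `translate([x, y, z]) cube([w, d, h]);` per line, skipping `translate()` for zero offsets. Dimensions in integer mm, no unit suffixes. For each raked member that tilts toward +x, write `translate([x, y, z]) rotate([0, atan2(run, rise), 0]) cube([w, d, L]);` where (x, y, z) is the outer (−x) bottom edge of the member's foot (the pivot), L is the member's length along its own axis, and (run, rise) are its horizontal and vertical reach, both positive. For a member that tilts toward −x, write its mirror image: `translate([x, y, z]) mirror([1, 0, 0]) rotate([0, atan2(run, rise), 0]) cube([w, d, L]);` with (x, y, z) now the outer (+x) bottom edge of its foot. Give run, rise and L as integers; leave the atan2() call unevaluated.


translate([296, 0, 555]) cube([113, 886, 55]);
translate([0, 94, 0]) rotate([0, atan2(296, 555), 0]) cube([40, 56, 629]);
translate([705, 94, 0]) mirror([1, 0, 0]) rotate([0, atan2(296, 555), 0]) cube([40, 56, 629]);
translate([0, 736, 0]) rotate([0, atan2(296, 555), 0]) cube([40, 56, 629]);
translate([705, 736, 0]) mirror([1, 0, 0]) rotate([0, atan2(296, 555), 0]) cube([40, 56, 629]);


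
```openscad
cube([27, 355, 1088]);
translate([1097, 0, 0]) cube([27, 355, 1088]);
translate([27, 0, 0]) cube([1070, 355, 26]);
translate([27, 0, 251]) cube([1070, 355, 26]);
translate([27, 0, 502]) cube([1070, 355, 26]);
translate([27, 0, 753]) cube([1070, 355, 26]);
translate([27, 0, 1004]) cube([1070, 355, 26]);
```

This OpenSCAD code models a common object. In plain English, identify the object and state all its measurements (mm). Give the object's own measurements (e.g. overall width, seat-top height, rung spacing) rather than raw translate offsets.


An open bookshelf. Two side panels, each 27 mm thick, 355 mm deep and 1088 mm tall, stand 1124 mm apart (outside-to-outside). Between them sit 5 shelves, each 26 mm thick and 355 mm deep, spanning the full gap between the sides. The bottom shelf rests on the floor (its underside at z = 0) and the clear gap between one shelf's top and the next shelf's underside is 225 mm.


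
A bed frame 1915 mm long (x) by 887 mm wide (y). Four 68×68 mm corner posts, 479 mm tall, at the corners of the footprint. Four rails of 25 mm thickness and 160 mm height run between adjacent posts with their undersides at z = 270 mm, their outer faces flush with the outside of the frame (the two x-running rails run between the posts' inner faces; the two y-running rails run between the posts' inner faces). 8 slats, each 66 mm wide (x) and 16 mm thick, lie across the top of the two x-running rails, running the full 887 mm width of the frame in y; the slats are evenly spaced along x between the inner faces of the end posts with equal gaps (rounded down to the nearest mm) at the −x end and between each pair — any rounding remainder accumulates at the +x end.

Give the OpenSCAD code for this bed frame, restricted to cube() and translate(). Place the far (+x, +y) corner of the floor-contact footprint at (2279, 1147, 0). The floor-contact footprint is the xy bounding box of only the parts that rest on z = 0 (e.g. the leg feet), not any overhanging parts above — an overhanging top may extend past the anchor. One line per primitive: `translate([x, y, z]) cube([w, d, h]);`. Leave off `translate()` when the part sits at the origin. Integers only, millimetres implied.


translate([364, 260, 0]) cube([68, 68, 479]);
translate([364, 1079, 0]) cube([68, 68, 479]);
translate([2211, 260, 0]) cube([68, 68, 479]);
translate([2211, 1079, 0]) cube([68, 68, 479]);
translate([432, 260, 270]) cube([1779, 25, 160]);
translate([432, 1122, 270]) cube([1779, 25, 160]);
translate([364, 328, 270]) cube([25, 751, 160]);
translate([2254, 328, 270]) cube([25, 751, 160]);
translate([571, 260, 430]) cube([66, 887, 16]);
translate([776, 260, 430]) cube([66, 887, 16]);
translate([981, 260, 430]) cube([66, 887, 16]);
translate([1186, 260, 430]) cube([66, 887, 16]);
translate([1391, 260, 430]) cube([66, 887, 16]);
translate([1596, 260, 430]) cube([66, 887, 16]);
translate([1801, 260, 430]) cube([66, 887, 16]);
translate([2006, 260, 430]) cube([66, 887, 16]);


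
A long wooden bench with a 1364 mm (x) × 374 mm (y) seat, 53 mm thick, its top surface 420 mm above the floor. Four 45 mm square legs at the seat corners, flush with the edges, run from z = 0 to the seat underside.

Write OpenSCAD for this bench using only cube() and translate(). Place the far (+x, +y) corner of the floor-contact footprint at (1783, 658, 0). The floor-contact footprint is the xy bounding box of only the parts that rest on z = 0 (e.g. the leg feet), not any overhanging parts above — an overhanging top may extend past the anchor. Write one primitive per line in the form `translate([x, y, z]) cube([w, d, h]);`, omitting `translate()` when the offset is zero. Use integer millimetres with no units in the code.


translate([419, 284, 367]) cube([1364, 374, 53]);
translate([419, 284, 0]) cube([45, 45, 367]);
translate([419, 613, 0]) cube([45, 45, 367]);
translate([1738, 284, 0]) cube([45, 45, 367]);
translate([1738, 613, 0]) cube([45, 45, 367]);


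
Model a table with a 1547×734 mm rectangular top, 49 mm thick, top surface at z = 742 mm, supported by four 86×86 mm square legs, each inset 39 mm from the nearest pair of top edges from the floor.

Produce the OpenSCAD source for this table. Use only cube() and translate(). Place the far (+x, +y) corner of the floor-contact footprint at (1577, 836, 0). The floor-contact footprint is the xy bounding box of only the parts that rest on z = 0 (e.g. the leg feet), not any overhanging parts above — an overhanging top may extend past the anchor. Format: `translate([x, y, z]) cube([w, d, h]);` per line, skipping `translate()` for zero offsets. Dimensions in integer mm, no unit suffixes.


translate([69, 141, 693]) cube([1547, 734, 49]);
translate([108, 180, 0]) cube([86, 86, 693]);
translate([1491, 180, 0]) cube([86, 86, 693]);
translate([108, 750, 0]) cube([86, 86, 693]);
translate([1491, 750, 0]) cube([86, 86, 693]);


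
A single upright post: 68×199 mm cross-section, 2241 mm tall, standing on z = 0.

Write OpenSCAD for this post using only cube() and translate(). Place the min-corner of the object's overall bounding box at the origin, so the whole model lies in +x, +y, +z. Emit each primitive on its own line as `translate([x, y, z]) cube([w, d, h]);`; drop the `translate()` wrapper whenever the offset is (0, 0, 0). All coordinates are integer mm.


cube([68, 199, 2241]);


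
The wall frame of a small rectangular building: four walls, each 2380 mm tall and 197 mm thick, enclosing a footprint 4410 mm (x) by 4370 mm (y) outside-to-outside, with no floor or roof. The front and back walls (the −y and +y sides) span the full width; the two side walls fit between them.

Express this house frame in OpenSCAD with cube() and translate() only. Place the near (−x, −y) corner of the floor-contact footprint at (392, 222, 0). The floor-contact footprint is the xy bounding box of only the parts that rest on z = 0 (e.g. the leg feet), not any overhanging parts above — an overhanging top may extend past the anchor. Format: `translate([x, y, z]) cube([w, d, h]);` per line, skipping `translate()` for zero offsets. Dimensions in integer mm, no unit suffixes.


translate([392, 222, 0]) cube([4410, 197, 2380]);
translate([392, 4395, 0]) cube([4410, 197, 2380]);
translate([392, 419, 0]) cube([197, 3976, 2380]);
translate([4605, 419, 0]) cube([197, 3976, 2380]);


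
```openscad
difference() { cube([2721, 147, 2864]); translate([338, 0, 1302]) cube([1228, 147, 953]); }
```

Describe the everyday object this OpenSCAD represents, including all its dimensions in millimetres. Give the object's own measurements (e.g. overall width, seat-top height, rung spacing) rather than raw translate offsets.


A wall 2721 mm long (x), 147 mm thick (y), 2864 mm tall, with a rectangular window opening cut through it. The opening is 1228 mm wide and 953 mm tall; its sill is at z = 1302 mm and its near (−x) edge is 338 mm from the wall's −x end. The opening passes through the full wall thickness.


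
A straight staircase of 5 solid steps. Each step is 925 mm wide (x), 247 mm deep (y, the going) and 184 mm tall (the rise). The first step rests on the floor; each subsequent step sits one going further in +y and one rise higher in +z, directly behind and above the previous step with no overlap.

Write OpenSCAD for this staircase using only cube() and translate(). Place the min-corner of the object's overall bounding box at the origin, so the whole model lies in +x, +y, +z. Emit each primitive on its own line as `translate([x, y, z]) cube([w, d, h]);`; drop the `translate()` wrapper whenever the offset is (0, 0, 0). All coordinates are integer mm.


cube([925, 247, 184]);
translate([0, 247, 184]) cube([925, 247, 184]);
translate([0, 494, 368]) cube([925, 247, 184]);
translate([0, 741, 552]) cube([925, 247, 184]);
translate([0, 988, 736]) cube([925, 247, 184]);


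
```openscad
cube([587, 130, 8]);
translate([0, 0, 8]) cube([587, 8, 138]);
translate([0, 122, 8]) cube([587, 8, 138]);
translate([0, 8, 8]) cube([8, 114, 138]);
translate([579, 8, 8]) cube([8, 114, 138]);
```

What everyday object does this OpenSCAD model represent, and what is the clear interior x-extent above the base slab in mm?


An open box. The internal width is 571 mm.

A 587×130 base slab with four walls standing on it — an open box. The base is 587 mm wide and the walls are 8 mm thick, so the internal width is 587 − 2 × 8 = 571 mm.


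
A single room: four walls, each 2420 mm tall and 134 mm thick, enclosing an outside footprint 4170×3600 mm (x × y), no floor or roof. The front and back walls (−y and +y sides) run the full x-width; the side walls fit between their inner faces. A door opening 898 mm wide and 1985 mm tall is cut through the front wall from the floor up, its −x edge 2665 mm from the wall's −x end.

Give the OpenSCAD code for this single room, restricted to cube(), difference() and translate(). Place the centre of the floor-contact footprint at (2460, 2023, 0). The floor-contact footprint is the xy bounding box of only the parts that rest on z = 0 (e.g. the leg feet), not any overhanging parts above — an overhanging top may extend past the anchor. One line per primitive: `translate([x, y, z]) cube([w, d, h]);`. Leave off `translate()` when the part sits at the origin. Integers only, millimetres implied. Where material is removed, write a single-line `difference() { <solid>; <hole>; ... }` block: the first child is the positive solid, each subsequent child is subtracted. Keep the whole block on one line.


difference() { translate([375, 223, 0]) cube([4170, 134, 2420]); translate([3040, 223, 0]) cube([898, 134, 1985]); }
translate([375, 3689, 0]) cube([4170, 134, 2420]);
translate([375, 357, 0]) cube([134, 3332, 2420]);
translate([4411, 357, 0]) cube([134, 3332, 2420]);


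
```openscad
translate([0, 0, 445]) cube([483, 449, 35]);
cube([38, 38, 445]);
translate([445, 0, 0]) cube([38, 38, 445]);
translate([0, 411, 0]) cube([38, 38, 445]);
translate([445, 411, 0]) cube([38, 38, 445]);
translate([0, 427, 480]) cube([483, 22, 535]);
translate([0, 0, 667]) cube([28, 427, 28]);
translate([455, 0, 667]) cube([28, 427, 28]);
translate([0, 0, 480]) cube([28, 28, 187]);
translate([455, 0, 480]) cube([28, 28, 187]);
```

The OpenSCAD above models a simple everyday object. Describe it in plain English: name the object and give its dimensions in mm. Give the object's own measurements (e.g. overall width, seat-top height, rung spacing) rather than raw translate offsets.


A chair. The seat is a 483×449×35 mm slab with its top at z = 480 mm, on four 38×38 mm corner legs (flush with the seat edges, standing on z = 0). A flat backrest 22 mm thick, 535 mm tall, spans the full seat width and rises from the seat top along its +y edge, rear face flush with the rear of the seat. Two armrests of 28×28 mm section run along each side from the seat's front edge to the front of the backrest, top faces 215 mm above the seat top and outer faces flush with the seat's x-edges; a 28×28 mm post under the front of each armrest stands on the seat at the front corner.


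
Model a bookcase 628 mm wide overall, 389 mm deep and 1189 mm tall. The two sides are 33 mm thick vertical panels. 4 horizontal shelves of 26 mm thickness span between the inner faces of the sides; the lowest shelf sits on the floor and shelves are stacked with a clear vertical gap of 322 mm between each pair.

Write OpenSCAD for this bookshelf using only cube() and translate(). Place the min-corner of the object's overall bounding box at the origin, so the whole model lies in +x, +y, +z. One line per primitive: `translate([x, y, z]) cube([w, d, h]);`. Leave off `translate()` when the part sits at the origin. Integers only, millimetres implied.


cube([33, 389, 1189]);
translate([595, 0, 0]) cube([33, 389, 1189]);
translate([33, 0, 0]) cube([562, 389, 26]);
translate([33, 0, 348]) cube([562, 389, 26]);
translate([33, 0, 696]) cube([562, 389, 26]);
translate([33, 0, 1044]) cube([562, 389, 26]);


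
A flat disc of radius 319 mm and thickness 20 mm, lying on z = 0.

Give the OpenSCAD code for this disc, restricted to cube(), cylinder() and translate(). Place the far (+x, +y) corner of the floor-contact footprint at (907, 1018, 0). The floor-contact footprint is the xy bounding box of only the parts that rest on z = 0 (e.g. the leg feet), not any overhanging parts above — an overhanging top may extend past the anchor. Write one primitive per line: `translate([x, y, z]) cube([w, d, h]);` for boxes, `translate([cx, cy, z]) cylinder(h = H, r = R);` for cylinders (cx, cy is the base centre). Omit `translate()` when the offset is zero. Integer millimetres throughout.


translate([588, 699, 0]) cylinder(h = 20, r = 319);


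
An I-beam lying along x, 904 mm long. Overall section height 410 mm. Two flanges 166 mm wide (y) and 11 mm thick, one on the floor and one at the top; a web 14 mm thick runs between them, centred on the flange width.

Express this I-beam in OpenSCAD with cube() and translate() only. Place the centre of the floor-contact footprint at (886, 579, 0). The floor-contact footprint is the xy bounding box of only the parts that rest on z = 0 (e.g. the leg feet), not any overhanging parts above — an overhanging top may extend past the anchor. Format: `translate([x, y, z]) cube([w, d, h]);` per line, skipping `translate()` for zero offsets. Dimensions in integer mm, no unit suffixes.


translate([434, 496, 0]) cube([904, 166, 11]);
translate([434, 572, 11]) cube([904, 14, 388]);
translate([434, 496, 399]) cube([904, 166, 11]);


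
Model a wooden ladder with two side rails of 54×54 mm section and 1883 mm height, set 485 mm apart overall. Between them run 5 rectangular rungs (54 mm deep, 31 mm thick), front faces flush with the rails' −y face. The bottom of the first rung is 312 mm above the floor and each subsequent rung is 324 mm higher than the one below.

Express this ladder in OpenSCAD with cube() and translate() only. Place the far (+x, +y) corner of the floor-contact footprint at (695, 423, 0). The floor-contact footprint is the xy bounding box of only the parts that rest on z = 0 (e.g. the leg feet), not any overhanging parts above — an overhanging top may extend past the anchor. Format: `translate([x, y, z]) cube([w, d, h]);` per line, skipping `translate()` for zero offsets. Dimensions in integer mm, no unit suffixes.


translate([210, 369, 0]) cube([54, 54, 1883]);
translate([641, 369, 0]) cube([54, 54, 1883]);
translate([264, 369, 312]) cube([377, 54, 31]);
translate([264, 369, 636]) cube([377, 54, 31]);
translate([264, 369, 960]) cube([377, 54, 31]);
translate([264, 369, 1284]) cube([377, 54, 31]);
translate([264, 369, 1608]) cube([377, 54, 31]);


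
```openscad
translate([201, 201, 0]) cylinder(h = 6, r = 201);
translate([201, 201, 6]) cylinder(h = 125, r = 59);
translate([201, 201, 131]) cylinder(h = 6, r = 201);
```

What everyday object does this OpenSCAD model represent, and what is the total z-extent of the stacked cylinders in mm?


A spool. The overall height is 137 mm.

Three coaxial cylinders, large–small–large — a spool. Two 6 mm flanges and a 125 mm core give 6 + 125 + 6 = 137 mm.


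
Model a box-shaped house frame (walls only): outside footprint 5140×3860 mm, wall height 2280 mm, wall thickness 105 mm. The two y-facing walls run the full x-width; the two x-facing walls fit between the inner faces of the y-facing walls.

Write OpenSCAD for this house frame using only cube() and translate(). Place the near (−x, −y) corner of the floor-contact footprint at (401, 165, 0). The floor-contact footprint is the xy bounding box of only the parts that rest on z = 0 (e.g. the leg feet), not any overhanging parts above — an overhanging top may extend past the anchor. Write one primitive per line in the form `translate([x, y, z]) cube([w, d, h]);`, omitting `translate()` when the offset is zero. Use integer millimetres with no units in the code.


translate([401, 165, 0]) cube([5140, 105, 2280]);
translate([401, 3920, 0]) cube([5140, 105, 2280]);
translate([401, 270, 0]) cube([105, 3650, 2280]);
translate([5436, 270, 0]) cube([105, 3650, 2280]);


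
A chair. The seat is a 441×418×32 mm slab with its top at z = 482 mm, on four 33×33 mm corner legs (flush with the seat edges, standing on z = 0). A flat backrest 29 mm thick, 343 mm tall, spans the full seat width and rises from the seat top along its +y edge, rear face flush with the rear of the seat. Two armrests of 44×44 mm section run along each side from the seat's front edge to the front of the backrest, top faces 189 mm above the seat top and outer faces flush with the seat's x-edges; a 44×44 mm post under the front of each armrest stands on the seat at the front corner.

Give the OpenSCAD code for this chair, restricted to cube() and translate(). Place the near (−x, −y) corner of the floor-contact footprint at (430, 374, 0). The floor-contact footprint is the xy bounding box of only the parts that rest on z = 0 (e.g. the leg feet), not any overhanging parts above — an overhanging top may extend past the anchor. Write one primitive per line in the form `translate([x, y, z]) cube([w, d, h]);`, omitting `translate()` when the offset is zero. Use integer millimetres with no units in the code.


// leg_h = 482 - 32 = 450
// arm post h = 189 - 44 = 145
translate([430, 374, 450]) cube([441, 418, 32]);
translate([430, 374, 0]) cube([33, 33, 450]);
translate([838, 374, 0]) cube([33, 33, 450]);
translate([430, 759, 0]) cube([33, 33, 450]);
translate([838, 759, 0]) cube([33, 33, 450]);
translate([430, 763, 482]) cube([441, 29, 343]);
translate([430, 374, 627]) cube([44, 389, 44]);
translate([827, 374, 627]) cube([44, 389, 44]);
translate([430, 374, 482]) cube([44, 44, 145]);
translate([827, 374, 482]) cube([44, 44, 145]);


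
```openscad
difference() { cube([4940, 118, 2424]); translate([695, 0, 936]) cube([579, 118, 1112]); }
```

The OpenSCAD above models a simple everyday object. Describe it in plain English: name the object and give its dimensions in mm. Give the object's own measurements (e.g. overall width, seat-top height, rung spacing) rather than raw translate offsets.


A wall 4940 mm long (x), 118 mm thick (y), 2424 mm tall, with a rectangular window opening cut through it. The opening is 579 mm wide and 1112 mm tall; its sill is at z = 936 mm and its near (−x) edge is 695 mm from the wall's −x end. The opening passes through the full wall thickness.


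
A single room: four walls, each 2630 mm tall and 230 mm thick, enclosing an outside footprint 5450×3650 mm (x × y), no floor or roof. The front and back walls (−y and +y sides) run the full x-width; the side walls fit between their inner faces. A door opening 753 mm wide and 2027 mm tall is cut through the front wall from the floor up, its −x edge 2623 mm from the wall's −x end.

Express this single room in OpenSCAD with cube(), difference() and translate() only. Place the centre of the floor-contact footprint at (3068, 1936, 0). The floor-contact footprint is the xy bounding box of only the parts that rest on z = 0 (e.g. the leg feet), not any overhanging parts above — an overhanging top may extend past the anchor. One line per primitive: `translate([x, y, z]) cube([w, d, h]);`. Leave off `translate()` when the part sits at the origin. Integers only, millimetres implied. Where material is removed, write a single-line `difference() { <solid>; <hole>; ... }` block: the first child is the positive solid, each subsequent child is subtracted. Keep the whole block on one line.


difference() { translate([343, 111, 0]) cube([5450, 230, 2630]); translate([2966, 111, 0]) cube([753, 230, 2027]); }
translate([343, 3531, 0]) cube([5450, 230, 2630]);
translate([343, 341, 0]) cube([230, 3190, 2630]);
translate([5563, 341, 0]) cube([230, 3190, 2630]);


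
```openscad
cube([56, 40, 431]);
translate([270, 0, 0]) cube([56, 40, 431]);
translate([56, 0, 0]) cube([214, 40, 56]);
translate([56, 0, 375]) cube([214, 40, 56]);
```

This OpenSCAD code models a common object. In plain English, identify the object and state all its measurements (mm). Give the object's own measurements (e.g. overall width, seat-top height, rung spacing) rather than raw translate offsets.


A rectangular picture frame lying in the x–z plane (depth along y). The opening is 214 mm wide (x) by 319 mm tall (z), surrounded by a border 56 mm wide on all four sides. The frame is 40 mm deep and is made of two full-height vertical stiles with two horizontal rails fitted between them.


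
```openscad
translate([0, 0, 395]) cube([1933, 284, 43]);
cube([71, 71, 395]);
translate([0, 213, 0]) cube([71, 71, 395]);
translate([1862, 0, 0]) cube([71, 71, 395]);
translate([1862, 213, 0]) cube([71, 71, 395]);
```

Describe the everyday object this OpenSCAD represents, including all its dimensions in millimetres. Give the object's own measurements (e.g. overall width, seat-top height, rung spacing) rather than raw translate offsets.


A long wooden bench with a 1933 mm (x) × 284 mm (y) seat, 43 mm thick, its top surface 438 mm above the floor. Four 71 mm square legs at the seat corners, flush with the edges, run from z = 0 to the seat underside.


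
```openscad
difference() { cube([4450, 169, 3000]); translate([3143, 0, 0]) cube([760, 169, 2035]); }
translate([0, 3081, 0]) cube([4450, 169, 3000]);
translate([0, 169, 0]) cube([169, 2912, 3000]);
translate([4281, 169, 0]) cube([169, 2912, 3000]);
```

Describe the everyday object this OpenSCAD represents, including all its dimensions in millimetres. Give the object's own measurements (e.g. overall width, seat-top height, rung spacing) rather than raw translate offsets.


A single room: four walls, each 3000 mm tall and 169 mm thick, enclosing an outside footprint 4450×3250 mm (x × y), no floor or roof. The front and back walls (−y and +y sides) run the full x-width; the side walls fit between their inner faces. A door opening 760 mm wide and 2035 mm tall is cut through the front wall from the floor up, its −x edge 3143 mm from the wall's −x end.


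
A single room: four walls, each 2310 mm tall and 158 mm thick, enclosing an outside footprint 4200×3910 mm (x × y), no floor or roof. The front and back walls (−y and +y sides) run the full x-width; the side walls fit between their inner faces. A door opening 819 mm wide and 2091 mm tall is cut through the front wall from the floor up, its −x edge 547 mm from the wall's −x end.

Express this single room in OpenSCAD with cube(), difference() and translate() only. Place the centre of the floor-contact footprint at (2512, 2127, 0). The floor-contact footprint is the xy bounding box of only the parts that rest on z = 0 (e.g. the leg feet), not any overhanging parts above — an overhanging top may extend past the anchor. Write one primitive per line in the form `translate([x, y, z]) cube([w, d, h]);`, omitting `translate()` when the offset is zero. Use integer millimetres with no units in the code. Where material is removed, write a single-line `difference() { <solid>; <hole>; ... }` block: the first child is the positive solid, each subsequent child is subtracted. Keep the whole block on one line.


difference() { translate([412, 172, 0]) cube([4200, 158, 2310]); translate([959, 172, 0]) cube([819, 158, 2091]); }
translate([412, 3924, 0]) cube([4200, 158, 2310]);
translate([412, 330, 0]) cube([158, 3594, 2310]);
translate([4454, 330, 0]) cube([158, 3594, 2310]);


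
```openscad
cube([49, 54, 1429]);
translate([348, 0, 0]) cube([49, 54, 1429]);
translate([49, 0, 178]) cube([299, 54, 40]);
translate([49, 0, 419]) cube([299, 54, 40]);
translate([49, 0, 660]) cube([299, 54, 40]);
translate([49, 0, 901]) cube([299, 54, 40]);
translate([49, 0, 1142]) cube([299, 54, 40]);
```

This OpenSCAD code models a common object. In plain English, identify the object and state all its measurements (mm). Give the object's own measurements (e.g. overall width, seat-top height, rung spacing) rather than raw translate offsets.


A straight ladder. Two 49×54 mm vertical rails, 1429 mm tall, stand 397 mm apart (outside-to-outside) with their front faces coplanar on the −y side. 5 rungs, each 54 mm deep and 40 mm tall, span between the inner faces of the rails, front faces flush with the rails. The lowest rung's underside is at z = 178 mm and rungs are spaced 241 mm apart (underside to underside).
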